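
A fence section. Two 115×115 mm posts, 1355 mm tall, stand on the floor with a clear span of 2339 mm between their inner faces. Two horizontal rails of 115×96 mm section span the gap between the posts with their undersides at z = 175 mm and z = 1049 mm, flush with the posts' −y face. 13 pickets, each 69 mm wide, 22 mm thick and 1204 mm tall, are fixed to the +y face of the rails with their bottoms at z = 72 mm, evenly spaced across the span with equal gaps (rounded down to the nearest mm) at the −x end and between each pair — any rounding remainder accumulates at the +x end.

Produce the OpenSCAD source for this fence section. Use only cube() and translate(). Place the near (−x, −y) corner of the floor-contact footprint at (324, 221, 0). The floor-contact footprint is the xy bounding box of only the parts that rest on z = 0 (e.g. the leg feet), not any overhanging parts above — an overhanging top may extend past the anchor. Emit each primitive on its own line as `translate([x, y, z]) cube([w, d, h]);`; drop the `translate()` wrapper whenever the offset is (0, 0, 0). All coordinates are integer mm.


translate([324, 221, 0]) cube([115, 115, 1355]);
translate([2778, 221, 0]) cube([115, 115, 1355]);
translate([439, 221, 175]) cube([2339, 115, 96]);
translate([439, 221, 1049]) cube([2339, 115, 96]);
translate([542, 336, 72]) cube([69, 22, 1204]);
translate([714, 336, 72]) cube([69, 22, 1204]);
translate([886, 336, 72]) cube([69, 22, 1204]);
translate([1058, 336, 72]) cube([69, 22, 1204]);
translate([1230, 336, 72]) cube([69, 22, 1204]);
translate([1402, 336, 72]) cube([69, 22, 1204]);
translate([1574, 336, 72]) cube([69, 22, 1204]);
translate([1746, 336, 72]) cube([69, 22, 1204]);
translate([1918, 336, 72]) cube([69, 22, 1204]);
translate([2090, 336, 72]) cube([69, 22, 1204]);
translate([2262, 336, 72]) cube([69, 22, 1204]);
translate([2434, 336, 72]) cube([69, 22, 1204]);
translate([2606, 336, 72]) cube([69, 22, 1204]);


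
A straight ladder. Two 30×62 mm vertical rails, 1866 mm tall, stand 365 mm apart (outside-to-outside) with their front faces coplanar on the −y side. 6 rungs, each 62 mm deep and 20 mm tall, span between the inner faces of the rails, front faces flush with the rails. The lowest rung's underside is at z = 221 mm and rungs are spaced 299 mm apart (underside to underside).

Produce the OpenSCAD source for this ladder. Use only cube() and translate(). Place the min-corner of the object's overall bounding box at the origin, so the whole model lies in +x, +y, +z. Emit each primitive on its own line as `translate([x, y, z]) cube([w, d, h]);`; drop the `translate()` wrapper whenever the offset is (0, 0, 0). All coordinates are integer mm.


// rung span = 365 - 2*30 = 305
// rung[k] z = 221 + k*299
cube([30, 62, 1866]);
translate([335, 0, 0]) cube([30, 62, 1866]);
translate([30, 0, 221]) cube([305, 62, 20]);
translate([30, 0, 520]) cube([305, 62, 20]);
translate([30, 0, 819]) cube([305, 62, 20]);
translate([30, 0, 1118]) cube([305, 62, 20]);
translate([30, 0, 1417]) cube([305, 62, 20]);
translate([30, 0, 1716]) cube([305, 62, 20]);


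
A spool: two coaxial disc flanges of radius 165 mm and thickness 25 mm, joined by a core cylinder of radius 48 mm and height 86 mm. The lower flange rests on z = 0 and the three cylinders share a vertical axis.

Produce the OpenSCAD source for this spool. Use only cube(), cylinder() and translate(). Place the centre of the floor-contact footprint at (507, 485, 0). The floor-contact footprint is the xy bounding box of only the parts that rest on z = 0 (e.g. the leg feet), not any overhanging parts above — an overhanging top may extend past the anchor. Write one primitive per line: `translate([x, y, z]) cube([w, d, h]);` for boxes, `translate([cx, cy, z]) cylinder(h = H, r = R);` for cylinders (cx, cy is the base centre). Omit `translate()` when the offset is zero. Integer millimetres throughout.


translate([507, 485, 0]) cylinder(h = 25, r = 165);
translate([507, 485, 25]) cylinder(h = 86, r = 48);
translate([507, 485, 111]) cylinder(h = 25, r = 165);


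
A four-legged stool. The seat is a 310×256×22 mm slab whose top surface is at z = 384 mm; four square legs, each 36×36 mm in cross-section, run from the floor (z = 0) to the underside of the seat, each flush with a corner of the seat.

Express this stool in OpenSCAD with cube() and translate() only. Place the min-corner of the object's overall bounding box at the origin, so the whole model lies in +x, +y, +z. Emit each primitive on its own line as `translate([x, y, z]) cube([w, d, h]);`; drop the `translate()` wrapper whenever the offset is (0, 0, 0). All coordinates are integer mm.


translate([0, 0, 362]) cube([310, 256, 22]);
cube([36, 36, 362]);
translate([274, 0, 0]) cube([36, 36, 362]);
translate([0, 220, 0]) cube([36, 36, 362]);
translate([274, 220, 0]) cube([36, 36, 362]);


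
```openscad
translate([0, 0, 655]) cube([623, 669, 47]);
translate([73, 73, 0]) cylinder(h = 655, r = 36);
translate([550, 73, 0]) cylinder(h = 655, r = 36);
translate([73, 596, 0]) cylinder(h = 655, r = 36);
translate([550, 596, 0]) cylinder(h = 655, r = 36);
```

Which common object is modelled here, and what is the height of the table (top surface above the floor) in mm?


A table. The table height is 702 mm.

A 623×669×47 slab sits at z = 655 on four Ø72 mm round legs — a table. The top surface is at 655 + 47 = 702 mm.


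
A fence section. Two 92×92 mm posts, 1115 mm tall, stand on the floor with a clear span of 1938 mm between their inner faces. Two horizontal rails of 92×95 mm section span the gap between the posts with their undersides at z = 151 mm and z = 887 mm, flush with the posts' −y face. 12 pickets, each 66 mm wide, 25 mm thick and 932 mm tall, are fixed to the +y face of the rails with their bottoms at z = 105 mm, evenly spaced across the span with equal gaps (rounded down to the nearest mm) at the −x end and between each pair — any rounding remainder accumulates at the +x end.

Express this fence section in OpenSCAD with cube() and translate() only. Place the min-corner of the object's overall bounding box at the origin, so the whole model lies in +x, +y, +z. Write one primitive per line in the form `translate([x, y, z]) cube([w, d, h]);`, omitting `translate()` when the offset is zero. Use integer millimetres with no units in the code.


cube([92, 92, 1115]);
translate([2030, 0, 0]) cube([92, 92, 1115]);
translate([92, 0, 151]) cube([1938, 92, 95]);
translate([92, 0, 887]) cube([1938, 92, 95]);
translate([180, 92, 105]) cube([66, 25, 932]);
translate([334, 92, 105]) cube([66, 25, 932]);
translate([488, 92, 105]) cube([66, 25, 932]);
translate([642, 92, 105]) cube([66, 25, 932]);
translate([796, 92, 105]) cube([66, 25, 932]);
translate([950, 92, 105]) cube([66, 25, 932]);
translate([1104, 92, 105]) cube([66, 25, 932]);
translate([1258, 92, 105]) cube([66, 25, 932]);
translate([1412, 92, 105]) cube([66, 25, 932]);
translate([1566, 92, 105]) cube([66, 25, 932]);
translate([1720, 92, 105]) cube([66, 25, 932]);
translate([1874, 92, 105]) cube([66, 25, 932]);


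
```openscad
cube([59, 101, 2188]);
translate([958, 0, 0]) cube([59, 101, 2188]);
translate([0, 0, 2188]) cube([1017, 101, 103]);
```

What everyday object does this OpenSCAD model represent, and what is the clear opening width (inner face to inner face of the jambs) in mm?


A door frame. The clear opening width is 899 mm.

Two 2188 mm tall posts with a header on top — a door frame. The left jamb is 59 mm wide at x = 0; the right jamb starts at x = 958. The clear opening is 958 − 59 = 899 mm.


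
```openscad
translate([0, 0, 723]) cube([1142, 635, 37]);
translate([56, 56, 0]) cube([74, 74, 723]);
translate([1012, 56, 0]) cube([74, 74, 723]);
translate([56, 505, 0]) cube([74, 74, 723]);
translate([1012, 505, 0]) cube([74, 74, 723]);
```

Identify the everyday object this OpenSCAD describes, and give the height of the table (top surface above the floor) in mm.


A table. The table height is 760 mm.

A 1142×635×37 slab sits at z = 723 on four 74 mm square posts — a table. The top surface is at 723 + 37 = 760 mm.


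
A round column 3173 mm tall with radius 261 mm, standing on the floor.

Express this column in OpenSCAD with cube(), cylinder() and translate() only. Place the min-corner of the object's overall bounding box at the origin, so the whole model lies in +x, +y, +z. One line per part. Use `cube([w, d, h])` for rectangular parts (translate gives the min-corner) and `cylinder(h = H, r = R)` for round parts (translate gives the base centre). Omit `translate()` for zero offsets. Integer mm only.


translate([261, 261, 0]) cylinder(h = 3173, r = 261);


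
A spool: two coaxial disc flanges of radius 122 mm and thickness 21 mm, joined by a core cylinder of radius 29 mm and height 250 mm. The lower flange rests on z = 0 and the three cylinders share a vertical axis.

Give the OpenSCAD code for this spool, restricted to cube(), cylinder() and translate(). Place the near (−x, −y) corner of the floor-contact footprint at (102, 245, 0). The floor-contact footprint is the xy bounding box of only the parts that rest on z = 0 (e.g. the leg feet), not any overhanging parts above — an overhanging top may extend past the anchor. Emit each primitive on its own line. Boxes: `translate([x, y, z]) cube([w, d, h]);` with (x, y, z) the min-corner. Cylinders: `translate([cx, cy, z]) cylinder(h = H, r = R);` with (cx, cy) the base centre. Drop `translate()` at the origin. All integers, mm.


translate([224, 367, 0]) cylinder(h = 21, r = 122);
translate([224, 367, 21]) cylinder(h = 250, r = 29);
translate([224, 367, 271]) cylinder(h = 21, r = 122);


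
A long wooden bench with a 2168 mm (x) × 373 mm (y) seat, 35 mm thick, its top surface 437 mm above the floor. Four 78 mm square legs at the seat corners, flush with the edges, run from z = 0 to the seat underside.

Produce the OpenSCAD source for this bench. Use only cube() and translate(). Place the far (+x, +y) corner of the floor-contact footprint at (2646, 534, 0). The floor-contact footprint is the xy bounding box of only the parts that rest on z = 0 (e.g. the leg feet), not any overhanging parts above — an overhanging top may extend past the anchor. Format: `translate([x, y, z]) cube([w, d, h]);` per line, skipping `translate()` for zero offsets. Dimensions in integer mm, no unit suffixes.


translate([478, 161, 402]) cube([2168, 373, 35]);
translate([478, 161, 0]) cube([78, 78, 402]);
translate([478, 456, 0]) cube([78, 78, 402]);
translate([2568, 161, 0]) cube([78, 78, 402]);
translate([2568, 456, 0]) cube([78, 78, 402]);


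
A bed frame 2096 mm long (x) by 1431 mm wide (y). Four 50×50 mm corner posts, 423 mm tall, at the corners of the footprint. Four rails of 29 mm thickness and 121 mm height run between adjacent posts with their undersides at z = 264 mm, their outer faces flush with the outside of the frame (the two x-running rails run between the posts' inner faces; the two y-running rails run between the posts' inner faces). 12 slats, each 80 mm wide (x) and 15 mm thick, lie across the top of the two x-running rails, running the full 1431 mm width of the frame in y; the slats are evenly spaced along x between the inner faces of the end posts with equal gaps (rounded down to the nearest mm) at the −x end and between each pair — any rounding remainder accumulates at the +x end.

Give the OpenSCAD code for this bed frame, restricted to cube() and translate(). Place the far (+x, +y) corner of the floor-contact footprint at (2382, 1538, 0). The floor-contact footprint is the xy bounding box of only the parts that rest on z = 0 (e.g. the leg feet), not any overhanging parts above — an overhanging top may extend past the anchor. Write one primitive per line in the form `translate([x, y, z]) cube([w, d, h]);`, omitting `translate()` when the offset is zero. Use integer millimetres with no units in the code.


// slat z = rail_z + rail_h = 264 + 121 = 385
// slat gap = ⌊(1996 − 12·80) / 13⌋ = 79
translate([286, 107, 0]) cube([50, 50, 423]);
translate([286, 1488, 0]) cube([50, 50, 423]);
translate([2332, 107, 0]) cube([50, 50, 423]);
translate([2332, 1488, 0]) cube([50, 50, 423]);
translate([336, 107, 264]) cube([1996, 29, 121]);
translate([336, 1509, 264]) cube([1996, 29, 121]);
translate([286, 157, 264]) cube([29, 1331, 121]);
translate([2353, 157, 264]) cube([29, 1331, 121]);
translate([415, 107, 385]) cube([80, 1431, 15]);
translate([574, 107, 385]) cube([80, 1431, 15]);
translate([733, 107, 385]) cube([80, 1431, 15]);
translate([892, 107, 385]) cube([80, 1431, 15]);
translate([1051, 107, 385]) cube([80, 1431, 15]);
translate([1210, 107, 385]) cube([80, 1431, 15]);
translate([1369, 107, 385]) cube([80, 1431, 15]);
translate([1528, 107, 385]) cube([80, 1431, 15]);
translate([1687, 107, 385]) cube([80, 1431, 15]);
translate([1846, 107, 385]) cube([80, 1431, 15]);
translate([2005, 107, 385]) cube([80, 1431, 15]);
translate([2164, 107, 385]) cube([80, 1431, 15]);


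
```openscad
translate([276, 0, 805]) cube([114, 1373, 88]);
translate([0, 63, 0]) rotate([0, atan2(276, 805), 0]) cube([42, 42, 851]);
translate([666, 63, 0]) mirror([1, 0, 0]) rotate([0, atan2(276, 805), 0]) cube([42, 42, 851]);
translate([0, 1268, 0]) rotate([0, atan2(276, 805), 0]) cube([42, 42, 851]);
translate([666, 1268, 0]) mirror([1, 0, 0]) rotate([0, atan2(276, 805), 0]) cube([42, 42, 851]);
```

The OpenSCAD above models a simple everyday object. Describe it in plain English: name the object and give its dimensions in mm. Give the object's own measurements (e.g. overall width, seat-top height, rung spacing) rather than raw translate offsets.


A sawhorse. A 114×1373×88 mm beam (x, y, z) sits on two A-frame leg pairs. Each pair is two raked legs of 42×42 mm section (42 mm along y) splaying symmetrically in x. Each leg rises 805 mm vertically over 276 mm of horizontal reach and is 851 mm long along its own axis. Every leg's outer bottom edge rests on the floor and its outer top edge meets a bottom edge of the beam — the left legs (tilting toward +x) meet the beam's −x bottom edge, the right legs (their mirror images, tilting toward −x) meet its +x bottom edge — so the leg tops tuck under the beam, the beam's underside is 805 mm above the floor, and the feet are 666 mm apart outside-to-outside with the beam centred between them. The two leg pairs are set in 63 mm from either end of the beam.


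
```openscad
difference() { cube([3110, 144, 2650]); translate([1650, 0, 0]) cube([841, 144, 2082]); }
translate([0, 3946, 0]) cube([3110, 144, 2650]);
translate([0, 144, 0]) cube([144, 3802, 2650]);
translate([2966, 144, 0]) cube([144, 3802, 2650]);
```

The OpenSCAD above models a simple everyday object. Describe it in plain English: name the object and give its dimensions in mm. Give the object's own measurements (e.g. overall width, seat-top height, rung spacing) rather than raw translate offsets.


A single room: four walls, each 2650 mm tall and 144 mm thick, enclosing an outside footprint 3110×4090 mm (x × y), no floor or roof. The front and back walls (−y and +y sides) run the full x-width; the side walls fit between their inner faces. A door opening 841 mm wide and 2082 mm tall is cut through the front wall from the floor up, its −x edge 1650 mm from the wall's −x end.


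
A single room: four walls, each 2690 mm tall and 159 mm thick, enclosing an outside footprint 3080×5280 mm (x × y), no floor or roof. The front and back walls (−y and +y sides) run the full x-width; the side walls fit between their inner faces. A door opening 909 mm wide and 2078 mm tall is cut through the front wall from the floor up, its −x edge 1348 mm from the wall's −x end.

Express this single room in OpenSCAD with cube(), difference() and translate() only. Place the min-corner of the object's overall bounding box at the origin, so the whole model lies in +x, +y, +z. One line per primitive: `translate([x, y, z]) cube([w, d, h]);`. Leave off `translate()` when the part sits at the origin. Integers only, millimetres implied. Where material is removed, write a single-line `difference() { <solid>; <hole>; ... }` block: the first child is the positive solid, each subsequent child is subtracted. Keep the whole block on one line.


difference() { cube([3080, 159, 2690]); translate([1348, 0, 0]) cube([909, 159, 2078]); }
translate([0, 5121, 0]) cube([3080, 159, 2690]);
translate([0, 159, 0]) cube([159, 4962, 2690]);
translate([2921, 159, 0]) cube([159, 4962, 2690]);


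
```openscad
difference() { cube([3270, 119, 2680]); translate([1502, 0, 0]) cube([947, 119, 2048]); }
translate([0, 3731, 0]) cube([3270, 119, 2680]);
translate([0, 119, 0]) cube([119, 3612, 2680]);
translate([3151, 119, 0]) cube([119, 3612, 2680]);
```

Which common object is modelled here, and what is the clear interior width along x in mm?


A single room. The interior width is 3032 mm.

Four walls enclosing a rectangle with a door in the front wall — a room. Outside width 3270 minus two 119 mm walls gives 3032 mm.


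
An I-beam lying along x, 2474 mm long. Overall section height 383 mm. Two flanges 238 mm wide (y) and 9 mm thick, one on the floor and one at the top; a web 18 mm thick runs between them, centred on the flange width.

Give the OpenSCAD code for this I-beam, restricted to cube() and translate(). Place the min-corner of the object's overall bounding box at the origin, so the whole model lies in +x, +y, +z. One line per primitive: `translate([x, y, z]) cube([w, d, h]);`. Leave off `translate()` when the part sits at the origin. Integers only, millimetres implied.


cube([2474, 238, 9]);
translate([0, 110, 9]) cube([2474, 18, 365]);
translate([0, 0, 374]) cube([2474, 238, 9]);


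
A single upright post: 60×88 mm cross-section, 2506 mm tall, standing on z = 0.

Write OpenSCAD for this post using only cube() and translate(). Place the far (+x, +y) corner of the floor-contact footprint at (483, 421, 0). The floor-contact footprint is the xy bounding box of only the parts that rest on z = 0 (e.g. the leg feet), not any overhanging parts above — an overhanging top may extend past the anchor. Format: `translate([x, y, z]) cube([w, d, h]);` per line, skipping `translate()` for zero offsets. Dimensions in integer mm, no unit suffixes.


translate([423, 333, 0]) cube([60, 88, 2506]);


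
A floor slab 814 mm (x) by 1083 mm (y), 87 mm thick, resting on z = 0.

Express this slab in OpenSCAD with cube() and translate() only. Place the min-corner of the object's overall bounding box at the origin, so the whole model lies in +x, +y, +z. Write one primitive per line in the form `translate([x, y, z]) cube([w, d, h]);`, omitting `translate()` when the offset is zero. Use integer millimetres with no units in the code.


cube([814, 1083, 87]);


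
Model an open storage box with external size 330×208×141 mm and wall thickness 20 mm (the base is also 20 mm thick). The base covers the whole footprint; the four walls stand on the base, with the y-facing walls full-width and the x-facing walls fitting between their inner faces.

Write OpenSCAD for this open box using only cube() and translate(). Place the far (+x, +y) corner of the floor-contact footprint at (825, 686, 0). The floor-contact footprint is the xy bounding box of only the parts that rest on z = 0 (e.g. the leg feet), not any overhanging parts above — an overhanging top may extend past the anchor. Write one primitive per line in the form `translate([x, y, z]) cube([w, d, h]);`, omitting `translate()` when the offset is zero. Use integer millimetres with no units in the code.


translate([495, 478, 0]) cube([330, 208, 20]);
translate([495, 478, 20]) cube([330, 20, 121]);
translate([495, 666, 20]) cube([330, 20, 121]);
translate([495, 498, 20]) cube([20, 168, 121]);
translate([805, 498, 20]) cube([20, 168, 121]);


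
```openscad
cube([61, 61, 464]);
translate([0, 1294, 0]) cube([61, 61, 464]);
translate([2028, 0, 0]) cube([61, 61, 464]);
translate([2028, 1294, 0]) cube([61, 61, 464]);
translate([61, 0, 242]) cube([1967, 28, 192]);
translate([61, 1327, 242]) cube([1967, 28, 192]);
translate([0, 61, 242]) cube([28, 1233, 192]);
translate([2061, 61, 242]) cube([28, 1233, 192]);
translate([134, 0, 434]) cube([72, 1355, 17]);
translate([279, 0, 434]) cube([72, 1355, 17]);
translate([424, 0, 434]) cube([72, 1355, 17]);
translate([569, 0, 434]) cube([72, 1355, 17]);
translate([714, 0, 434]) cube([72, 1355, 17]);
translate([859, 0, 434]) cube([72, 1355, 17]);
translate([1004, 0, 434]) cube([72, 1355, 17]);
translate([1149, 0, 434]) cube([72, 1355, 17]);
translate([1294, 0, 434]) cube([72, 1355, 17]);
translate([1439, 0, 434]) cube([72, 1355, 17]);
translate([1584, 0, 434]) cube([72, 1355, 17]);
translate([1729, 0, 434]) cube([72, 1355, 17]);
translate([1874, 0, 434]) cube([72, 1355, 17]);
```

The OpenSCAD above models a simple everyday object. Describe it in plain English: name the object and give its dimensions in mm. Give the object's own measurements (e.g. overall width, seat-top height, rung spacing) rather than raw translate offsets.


A bed frame 2089 mm long (x) by 1355 mm wide (y). Four 61×61 mm corner posts, 464 mm tall, at the corners of the footprint. Four rails of 28 mm thickness and 192 mm height run between adjacent posts with their undersides at z = 242 mm, their outer faces flush with the outside of the frame (the two x-running rails run between the posts' inner faces; the two y-running rails run between the posts' inner faces). 13 slats, each 72 mm wide (x) and 17 mm thick, lie across the top of the two x-running rails, running the full 1355 mm width of the frame in y; along x they sit between the end posts with a 73 mm gap after the −x posts and between neighbouring slats, leaving 82 mm before the +x posts.


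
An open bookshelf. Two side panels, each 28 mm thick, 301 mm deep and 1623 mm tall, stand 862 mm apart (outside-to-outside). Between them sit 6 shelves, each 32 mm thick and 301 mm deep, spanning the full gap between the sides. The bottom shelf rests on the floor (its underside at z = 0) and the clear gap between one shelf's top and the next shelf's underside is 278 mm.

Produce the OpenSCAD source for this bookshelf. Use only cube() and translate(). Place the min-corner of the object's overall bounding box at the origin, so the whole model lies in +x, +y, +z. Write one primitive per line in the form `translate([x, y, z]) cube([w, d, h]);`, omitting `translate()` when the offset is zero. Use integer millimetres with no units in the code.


cube([28, 301, 1623]);
translate([834, 0, 0]) cube([28, 301, 1623]);
translate([28, 0, 0]) cube([806, 301, 32]);
translate([28, 0, 310]) cube([806, 301, 32]);
translate([28, 0, 620]) cube([806, 301, 32]);
translate([28, 0, 930]) cube([806, 301, 32]);
translate([28, 0, 1240]) cube([806, 301, 32]);
translate([28, 0, 1550]) cube([806, 301, 32]);


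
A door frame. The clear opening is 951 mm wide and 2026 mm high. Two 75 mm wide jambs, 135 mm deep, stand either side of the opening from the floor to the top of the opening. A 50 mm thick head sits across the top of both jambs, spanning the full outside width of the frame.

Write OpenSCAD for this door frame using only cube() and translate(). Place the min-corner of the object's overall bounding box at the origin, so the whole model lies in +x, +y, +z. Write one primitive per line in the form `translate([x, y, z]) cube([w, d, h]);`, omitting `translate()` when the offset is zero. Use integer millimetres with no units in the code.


cube([75, 135, 2026]);
translate([1026, 0, 0]) cube([75, 135, 2026]);
translate([0, 0, 2026]) cube([1101, 135, 50]);


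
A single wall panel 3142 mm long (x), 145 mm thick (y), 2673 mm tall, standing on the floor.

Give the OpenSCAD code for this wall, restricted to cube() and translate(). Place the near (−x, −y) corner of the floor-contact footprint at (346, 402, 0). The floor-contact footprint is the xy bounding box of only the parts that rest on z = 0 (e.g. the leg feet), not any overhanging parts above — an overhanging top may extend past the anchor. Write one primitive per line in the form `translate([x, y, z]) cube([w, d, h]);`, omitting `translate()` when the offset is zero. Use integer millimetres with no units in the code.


translate([346, 402, 0]) cube([3142, 145, 2673]);


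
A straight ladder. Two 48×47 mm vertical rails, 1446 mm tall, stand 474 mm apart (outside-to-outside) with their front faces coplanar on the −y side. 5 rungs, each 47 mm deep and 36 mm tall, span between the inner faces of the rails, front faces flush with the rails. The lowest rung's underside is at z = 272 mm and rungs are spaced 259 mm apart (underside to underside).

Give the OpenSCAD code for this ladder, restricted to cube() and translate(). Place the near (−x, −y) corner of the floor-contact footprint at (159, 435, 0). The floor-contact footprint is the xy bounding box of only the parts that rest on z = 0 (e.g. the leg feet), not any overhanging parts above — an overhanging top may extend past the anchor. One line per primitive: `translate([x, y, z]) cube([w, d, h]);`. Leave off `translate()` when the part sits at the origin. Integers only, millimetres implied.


translate([159, 435, 0]) cube([48, 47, 1446]);
translate([585, 435, 0]) cube([48, 47, 1446]);
translate([207, 435, 272]) cube([378, 47, 36]);
translate([207, 435, 531]) cube([378, 47, 36]);
translate([207, 435, 790]) cube([378, 47, 36]);
translate([207, 435, 1049]) cube([378, 47, 36]);
translate([207, 435, 1308]) cube([378, 47, 36]);


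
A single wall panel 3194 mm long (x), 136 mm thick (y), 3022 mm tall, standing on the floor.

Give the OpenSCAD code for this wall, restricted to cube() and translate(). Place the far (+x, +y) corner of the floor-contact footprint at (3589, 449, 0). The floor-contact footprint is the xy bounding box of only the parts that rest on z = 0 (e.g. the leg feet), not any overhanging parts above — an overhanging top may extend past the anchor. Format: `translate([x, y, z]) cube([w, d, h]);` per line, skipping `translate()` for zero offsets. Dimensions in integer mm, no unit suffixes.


translate([395, 313, 0]) cube([3194, 136, 3022]);


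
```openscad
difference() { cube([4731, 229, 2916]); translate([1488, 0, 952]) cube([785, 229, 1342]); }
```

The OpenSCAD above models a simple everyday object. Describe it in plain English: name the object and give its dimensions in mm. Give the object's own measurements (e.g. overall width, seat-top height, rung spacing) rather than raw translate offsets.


A wall 4731 mm long (x), 229 mm thick (y), 2916 mm tall, with a rectangular window opening cut through it. The opening is 785 mm wide and 1342 mm tall; its sill is at z = 952 mm and its near (−x) edge is 1488 mm from the wall's −x end. The opening passes through the full wall thickness.


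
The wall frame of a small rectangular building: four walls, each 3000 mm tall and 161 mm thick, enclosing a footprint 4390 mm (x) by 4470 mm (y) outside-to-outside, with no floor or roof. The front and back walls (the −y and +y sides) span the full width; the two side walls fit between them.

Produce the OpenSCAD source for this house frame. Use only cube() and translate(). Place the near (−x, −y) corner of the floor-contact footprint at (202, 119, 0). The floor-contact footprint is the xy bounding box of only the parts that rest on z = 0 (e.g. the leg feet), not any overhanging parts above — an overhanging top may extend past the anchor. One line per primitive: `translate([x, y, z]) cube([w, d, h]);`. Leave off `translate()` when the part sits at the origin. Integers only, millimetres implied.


translate([202, 119, 0]) cube([4390, 161, 3000]);
translate([202, 4428, 0]) cube([4390, 161, 3000]);
translate([202, 280, 0]) cube([161, 4148, 3000]);
translate([4431, 280, 0]) cube([161, 4148, 3000]);


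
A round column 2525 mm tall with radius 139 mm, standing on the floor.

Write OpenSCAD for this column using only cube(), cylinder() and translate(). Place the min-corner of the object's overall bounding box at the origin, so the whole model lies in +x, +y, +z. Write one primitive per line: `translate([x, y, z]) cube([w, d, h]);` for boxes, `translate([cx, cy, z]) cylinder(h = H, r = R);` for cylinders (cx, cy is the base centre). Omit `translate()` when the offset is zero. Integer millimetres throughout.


translate([139, 139, 0]) cylinder(h = 2525, r = 139);


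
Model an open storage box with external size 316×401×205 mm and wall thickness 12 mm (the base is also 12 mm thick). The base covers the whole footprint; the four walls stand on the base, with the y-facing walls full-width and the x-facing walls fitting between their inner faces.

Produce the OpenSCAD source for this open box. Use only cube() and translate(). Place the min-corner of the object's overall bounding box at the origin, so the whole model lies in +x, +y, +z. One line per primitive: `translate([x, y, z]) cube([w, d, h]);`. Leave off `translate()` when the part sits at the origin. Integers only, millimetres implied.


cube([316, 401, 12]);
translate([0, 0, 12]) cube([316, 12, 193]);
translate([0, 389, 12]) cube([316, 12, 193]);
translate([0, 12, 12]) cube([12, 377, 193]);
translate([304, 12, 12]) cube([12, 377, 193]);


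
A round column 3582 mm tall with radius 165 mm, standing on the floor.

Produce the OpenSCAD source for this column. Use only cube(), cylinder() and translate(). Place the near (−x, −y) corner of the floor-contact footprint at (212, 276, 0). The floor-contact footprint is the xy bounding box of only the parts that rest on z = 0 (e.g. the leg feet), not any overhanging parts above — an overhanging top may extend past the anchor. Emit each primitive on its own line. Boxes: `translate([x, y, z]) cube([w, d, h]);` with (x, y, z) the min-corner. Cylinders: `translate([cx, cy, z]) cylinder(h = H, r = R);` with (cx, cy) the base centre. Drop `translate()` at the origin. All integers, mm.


translate([377, 441, 0]) cylinder(h = 3582, r = 165);


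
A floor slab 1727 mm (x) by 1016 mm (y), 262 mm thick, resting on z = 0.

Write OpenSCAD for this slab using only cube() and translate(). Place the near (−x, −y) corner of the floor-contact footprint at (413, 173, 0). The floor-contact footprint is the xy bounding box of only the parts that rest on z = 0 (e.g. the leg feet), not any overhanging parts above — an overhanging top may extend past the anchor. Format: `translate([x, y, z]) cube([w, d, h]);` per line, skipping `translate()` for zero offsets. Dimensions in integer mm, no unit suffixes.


translate([413, 173, 0]) cube([1727, 1016, 262]);


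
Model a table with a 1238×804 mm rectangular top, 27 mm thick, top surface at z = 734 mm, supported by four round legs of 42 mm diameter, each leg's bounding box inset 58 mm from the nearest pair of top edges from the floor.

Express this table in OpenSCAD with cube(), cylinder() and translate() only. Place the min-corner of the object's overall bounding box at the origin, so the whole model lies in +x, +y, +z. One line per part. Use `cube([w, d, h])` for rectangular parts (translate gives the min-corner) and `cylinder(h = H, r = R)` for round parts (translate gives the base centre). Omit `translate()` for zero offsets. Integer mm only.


translate([0, 0, 707]) cube([1238, 804, 27]);
translate([79, 79, 0]) cylinder(h = 707, r = 21);
translate([1159, 79, 0]) cylinder(h = 707, r = 21);
translate([79, 725, 0]) cylinder(h = 707, r = 21);
translate([1159, 725, 0]) cylinder(h = 707, r = 21);


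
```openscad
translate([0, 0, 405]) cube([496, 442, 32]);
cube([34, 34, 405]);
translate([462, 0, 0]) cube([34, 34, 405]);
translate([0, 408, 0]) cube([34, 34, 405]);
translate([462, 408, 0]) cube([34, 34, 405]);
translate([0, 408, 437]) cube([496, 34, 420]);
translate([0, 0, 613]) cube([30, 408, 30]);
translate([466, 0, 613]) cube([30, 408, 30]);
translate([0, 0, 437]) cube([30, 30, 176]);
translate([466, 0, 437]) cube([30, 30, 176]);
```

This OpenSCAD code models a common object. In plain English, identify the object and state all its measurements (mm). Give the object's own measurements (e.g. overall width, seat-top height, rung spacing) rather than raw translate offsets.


A chair. The seat is a 496×442×32 mm slab with its top at z = 437 mm, on four 34×34 mm corner legs (flush with the seat edges, standing on z = 0). A flat backrest 34 mm thick, 420 mm tall, spans the full seat width and rises from the seat top along its +y edge, rear face flush with the rear of the seat. Two armrests of 30×30 mm section run along each side from the seat's front edge to the front of the backrest, top faces 206 mm above the seat top and outer faces flush with the seat's x-edges; a 30×30 mm post under the front of each armrest stands on the seat at the front corner.


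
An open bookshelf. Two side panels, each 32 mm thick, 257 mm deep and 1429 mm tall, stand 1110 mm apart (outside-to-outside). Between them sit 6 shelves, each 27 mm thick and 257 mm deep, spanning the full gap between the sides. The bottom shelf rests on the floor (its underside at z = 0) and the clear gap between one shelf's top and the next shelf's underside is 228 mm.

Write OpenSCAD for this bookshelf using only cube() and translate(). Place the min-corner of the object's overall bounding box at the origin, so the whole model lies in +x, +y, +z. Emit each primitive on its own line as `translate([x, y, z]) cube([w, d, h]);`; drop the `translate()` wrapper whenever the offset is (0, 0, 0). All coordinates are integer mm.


cube([32, 257, 1429]);
translate([1078, 0, 0]) cube([32, 257, 1429]);
translate([32, 0, 0]) cube([1046, 257, 27]);
translate([32, 0, 255]) cube([1046, 257, 27]);
translate([32, 0, 510]) cube([1046, 257, 27]);
translate([32, 0, 765]) cube([1046, 257, 27]);
translate([32, 0, 1020]) cube([1046, 257, 27]);
translate([32, 0, 1275]) cube([1046, 257, 27]);


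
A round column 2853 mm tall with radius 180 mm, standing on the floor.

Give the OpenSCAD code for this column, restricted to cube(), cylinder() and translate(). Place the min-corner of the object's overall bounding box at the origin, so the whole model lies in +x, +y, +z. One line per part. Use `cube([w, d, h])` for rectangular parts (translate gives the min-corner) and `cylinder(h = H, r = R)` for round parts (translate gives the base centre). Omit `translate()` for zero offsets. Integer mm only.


translate([180, 180, 0]) cylinder(h = 2853, r = 180);


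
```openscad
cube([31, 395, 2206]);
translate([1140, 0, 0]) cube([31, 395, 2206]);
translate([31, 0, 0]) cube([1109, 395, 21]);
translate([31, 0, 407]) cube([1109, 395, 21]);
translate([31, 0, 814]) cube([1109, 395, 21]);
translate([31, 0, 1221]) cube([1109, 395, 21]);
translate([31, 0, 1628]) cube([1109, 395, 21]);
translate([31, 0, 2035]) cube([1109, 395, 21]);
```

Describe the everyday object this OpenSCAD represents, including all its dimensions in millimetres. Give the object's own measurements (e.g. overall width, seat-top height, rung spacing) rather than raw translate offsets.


An open bookshelf. Two side panels, each 31 mm thick, 395 mm deep and 2206 mm tall, stand 1171 mm apart (outside-to-outside). Between them sit 6 shelves, each 21 mm thick and 395 mm deep, spanning the full gap between the sides. The bottom shelf rests on the floor (its underside at z = 0) and the clear gap between one shelf's top and the next shelf's underside is 386 mm.


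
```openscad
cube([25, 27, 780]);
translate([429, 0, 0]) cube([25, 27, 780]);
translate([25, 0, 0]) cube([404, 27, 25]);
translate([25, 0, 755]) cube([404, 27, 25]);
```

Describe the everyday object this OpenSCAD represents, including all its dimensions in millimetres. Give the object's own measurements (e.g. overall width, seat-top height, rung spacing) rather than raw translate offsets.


A rectangular picture frame lying in the x–z plane (depth along y). The opening is 404 mm wide (x) by 730 mm tall (z), surrounded by a border 25 mm wide on all four sides. The frame is 27 mm deep and is made of two full-height vertical stiles with two horizontal rails fitted between them.


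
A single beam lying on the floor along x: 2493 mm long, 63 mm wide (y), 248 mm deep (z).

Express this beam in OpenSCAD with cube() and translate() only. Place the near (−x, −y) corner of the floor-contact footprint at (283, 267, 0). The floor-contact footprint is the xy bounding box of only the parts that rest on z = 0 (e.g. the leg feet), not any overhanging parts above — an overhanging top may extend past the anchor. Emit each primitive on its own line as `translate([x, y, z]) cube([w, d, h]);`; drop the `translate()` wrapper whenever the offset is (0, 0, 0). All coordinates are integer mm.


translate([283, 267, 0]) cube([2493, 63, 248]);


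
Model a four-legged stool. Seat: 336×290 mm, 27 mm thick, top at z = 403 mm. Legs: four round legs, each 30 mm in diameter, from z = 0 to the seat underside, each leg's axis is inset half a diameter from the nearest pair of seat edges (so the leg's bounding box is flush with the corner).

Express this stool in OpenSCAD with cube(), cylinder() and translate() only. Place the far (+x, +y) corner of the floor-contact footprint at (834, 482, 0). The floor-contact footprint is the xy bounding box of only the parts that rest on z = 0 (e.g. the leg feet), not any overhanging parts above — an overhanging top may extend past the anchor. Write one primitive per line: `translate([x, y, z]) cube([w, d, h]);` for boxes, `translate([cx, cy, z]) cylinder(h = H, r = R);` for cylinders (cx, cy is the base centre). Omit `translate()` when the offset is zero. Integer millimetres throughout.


// leg_h = 403 - 27 = 376
translate([498, 192, 376]) cube([336, 290, 27]);
translate([513, 207, 0]) cylinder(h = 376, r = 15);
translate([819, 207, 0]) cylinder(h = 376, r = 15);
translate([513, 467, 0]) cylinder(h = 376, r = 15);
translate([819, 467, 0]) cylinder(h = 376, r = 15);


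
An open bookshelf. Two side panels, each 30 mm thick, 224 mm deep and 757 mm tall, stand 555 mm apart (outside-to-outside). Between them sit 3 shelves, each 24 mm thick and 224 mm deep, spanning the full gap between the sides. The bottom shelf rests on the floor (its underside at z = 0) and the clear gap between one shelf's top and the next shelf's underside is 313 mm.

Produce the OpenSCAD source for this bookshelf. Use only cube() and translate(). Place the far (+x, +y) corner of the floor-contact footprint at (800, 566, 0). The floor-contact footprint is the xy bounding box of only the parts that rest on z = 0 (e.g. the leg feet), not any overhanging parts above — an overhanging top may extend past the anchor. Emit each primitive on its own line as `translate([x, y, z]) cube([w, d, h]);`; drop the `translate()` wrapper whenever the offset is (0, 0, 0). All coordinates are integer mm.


translate([245, 342, 0]) cube([30, 224, 757]);
translate([770, 342, 0]) cube([30, 224, 757]);
translate([275, 342, 0]) cube([495, 224, 24]);
translate([275, 342, 337]) cube([495, 224, 24]);
translate([275, 342, 674]) cube([495, 224, 24]);


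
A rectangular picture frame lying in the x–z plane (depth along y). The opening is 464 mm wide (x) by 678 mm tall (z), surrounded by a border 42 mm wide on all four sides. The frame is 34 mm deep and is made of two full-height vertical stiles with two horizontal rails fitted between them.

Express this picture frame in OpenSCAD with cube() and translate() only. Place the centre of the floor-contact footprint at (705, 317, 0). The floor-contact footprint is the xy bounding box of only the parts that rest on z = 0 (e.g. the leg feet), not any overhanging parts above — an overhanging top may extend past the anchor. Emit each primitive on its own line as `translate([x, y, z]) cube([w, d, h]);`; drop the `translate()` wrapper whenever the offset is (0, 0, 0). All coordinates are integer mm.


translate([431, 300, 0]) cube([42, 34, 762]);
translate([937, 300, 0]) cube([42, 34, 762]);
translate([473, 300, 0]) cube([464, 34, 42]);
translate([473, 300, 720]) cube([464, 34, 42]);


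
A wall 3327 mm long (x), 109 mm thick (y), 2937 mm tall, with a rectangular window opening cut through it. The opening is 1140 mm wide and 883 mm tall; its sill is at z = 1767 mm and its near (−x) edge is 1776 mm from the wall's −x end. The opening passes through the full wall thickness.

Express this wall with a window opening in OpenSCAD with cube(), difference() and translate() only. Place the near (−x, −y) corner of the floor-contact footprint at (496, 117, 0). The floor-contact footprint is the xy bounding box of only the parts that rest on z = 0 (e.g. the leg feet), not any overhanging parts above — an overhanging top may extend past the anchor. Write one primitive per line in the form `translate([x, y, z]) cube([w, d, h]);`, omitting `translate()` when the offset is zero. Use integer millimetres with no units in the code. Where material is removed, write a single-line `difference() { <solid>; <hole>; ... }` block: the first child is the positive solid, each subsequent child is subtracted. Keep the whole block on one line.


difference() { translate([496, 117, 0]) cube([3327, 109, 2937]); translate([2272, 117, 1767]) cube([1140, 109, 883]); }
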